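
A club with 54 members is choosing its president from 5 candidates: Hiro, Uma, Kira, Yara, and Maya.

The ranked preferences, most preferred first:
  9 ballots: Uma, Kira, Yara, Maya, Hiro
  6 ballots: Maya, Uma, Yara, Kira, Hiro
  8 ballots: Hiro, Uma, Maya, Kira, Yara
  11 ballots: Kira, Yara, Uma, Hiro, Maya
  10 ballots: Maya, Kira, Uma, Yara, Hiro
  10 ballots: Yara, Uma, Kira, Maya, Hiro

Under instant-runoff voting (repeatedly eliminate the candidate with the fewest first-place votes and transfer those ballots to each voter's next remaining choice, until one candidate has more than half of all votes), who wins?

Uma

Round 1: Hiro 8, Uma 9, Kira 11, Yara 10, Maya 16. Hiro eliminated.
Round 2: Uma 17, Kira 11, Yara 10, Maya 16. Yara eliminated.
Round 3: Uma 27, Kira 11, Maya 16. Kira eliminated.
Round 4: Uma 38, Maya 16. Uma has a majority (≥28).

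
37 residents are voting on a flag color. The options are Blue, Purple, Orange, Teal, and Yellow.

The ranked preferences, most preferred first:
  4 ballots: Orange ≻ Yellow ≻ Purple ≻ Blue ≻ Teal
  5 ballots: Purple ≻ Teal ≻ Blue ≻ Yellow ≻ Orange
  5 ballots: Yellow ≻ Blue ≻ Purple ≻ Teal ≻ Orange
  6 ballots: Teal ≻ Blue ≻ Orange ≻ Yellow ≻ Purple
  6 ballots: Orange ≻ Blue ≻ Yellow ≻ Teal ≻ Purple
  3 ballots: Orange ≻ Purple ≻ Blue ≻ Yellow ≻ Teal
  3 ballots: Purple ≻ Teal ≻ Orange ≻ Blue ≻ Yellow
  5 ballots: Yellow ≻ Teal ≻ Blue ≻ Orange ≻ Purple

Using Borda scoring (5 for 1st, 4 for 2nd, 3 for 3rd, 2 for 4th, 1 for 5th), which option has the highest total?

Blue

Blue: 4×2 + 5×3 + 5×4 + 6×4 + 6×4 + 3×3 + 3×2 + 5×3 = 121
Purple: 4×3 + 5×5 + 5×3 + 6×1 + 6×1 + 3×4 + 3×5 + 5×1 = 96
Orange: 4×5 + 5×1 + 5×1 + 6×3 + 6×5 + 3×5 + 3×3 + 5×2 = 112
Teal: 4×1 + 5×4 + 5×2 + 6×5 + 6×2 + 3×1 + 3×4 + 5×4 = 111
Yellow: 4×4 + 5×2 + 5×5 + 6×2 + 6×3 + 3×2 + 3×1 + 5×5 = 115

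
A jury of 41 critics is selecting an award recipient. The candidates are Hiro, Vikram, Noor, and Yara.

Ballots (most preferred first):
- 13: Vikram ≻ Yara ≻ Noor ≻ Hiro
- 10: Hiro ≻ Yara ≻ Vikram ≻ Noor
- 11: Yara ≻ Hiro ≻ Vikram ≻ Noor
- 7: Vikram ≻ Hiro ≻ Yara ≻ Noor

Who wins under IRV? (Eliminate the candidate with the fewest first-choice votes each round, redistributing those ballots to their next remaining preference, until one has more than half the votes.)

Yara

Round 1: Hiro 10, Vikram 20, Noor 0, Yara 11. Noor eliminated.
Round 2: Hiro 10, Vikram 20, Yara 11. Hiro eliminated.
Round 3: Vikram 20, Yara 21. Yara has a majority (≥21).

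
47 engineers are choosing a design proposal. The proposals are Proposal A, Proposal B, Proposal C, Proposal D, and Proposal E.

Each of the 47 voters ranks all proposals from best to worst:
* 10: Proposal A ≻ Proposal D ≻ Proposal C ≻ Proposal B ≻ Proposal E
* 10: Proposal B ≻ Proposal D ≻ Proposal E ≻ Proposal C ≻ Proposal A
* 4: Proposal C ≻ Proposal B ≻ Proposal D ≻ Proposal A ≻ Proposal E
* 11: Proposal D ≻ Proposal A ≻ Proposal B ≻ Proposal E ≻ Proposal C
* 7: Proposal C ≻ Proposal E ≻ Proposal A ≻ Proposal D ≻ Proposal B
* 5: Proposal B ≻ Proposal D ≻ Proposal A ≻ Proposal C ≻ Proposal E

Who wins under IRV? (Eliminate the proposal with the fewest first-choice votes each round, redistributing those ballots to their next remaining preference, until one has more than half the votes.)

Round 1: Proposal A 10, Proposal B 15, Proposal C 11, Proposal D 11, Proposal E 0. Proposal E eliminated.
Round 2: Proposal A 10, Proposal B 15, Proposal C 11, Proposal D 11. Proposal A eliminated.
Round 3: Proposal B 15, Proposal C 11, Proposal D 21. Proposal C eliminated.
Round 4: Proposal B 19, Proposal D 28. Proposal D has a majority (≥24).

Proposal D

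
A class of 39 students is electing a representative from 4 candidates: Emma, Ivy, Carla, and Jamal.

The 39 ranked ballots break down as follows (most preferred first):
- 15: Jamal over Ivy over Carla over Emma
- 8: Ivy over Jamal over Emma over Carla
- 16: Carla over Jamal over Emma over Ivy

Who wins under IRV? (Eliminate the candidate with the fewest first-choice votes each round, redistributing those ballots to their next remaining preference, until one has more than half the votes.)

Jamal

Round 1: Emma 0, Ivy 8, Carla 16, Jamal 15. Emma eliminated.
Round 2: Ivy 8, Carla 16, Jamal 15. Ivy eliminated.
Round 3: Carla 16, Jamal 23. Jamal has a majority (≥20).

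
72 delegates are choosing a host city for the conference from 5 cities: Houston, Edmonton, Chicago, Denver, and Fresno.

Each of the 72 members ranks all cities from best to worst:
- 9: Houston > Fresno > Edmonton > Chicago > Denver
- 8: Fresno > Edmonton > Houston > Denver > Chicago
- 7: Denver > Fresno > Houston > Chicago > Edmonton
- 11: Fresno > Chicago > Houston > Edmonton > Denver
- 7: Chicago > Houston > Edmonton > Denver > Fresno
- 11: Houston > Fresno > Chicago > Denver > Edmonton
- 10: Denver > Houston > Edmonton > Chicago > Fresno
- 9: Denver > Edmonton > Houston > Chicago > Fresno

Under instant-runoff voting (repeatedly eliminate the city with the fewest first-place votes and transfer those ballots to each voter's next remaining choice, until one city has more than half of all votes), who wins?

Houston

Round 1: Houston 20, Edmonton 0, Chicago 7, Denver 26, Fresno 19. Edmonton eliminated.
Round 2: Houston 20, Chicago 7, Denver 26, Fresno 19. Chicago eliminated.
Round 3: Houston 27, Denver 26, Fresno 19. Fresno eliminated.
Round 4: Houston 46, Denver 26. Houston has a majority (≥37).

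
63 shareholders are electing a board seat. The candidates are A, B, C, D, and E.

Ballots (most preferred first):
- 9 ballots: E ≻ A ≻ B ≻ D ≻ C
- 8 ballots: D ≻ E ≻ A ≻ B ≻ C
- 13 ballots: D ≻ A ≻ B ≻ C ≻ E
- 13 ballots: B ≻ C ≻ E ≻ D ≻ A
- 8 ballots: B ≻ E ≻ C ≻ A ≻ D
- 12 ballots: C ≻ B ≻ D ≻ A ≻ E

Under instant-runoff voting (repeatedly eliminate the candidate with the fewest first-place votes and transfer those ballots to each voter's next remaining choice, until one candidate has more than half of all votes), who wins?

Round 1: A 0, B 21, C 12, D 21, E 9. A eliminated.
Round 2: B 21, C 12, D 21, E 9. E eliminated.
Round 3: B 30, C 12, D 21. C eliminated.
Round 4: B 42, D 21. B has a majority (≥32).

B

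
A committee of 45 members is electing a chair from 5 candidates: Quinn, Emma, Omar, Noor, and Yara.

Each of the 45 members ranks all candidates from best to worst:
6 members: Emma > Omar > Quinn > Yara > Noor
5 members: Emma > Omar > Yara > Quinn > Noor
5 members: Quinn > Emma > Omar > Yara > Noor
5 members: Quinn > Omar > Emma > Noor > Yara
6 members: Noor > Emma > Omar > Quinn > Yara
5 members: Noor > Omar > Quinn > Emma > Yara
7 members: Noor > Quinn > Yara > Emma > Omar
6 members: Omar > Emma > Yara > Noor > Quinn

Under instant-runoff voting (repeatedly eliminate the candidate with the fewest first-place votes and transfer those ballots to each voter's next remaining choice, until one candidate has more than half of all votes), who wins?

Round 1: Quinn 10, Emma 11, Omar 6, Noor 18, Yara 0. Yara eliminated.
Round 2: Quinn 10, Emma 11, Omar 6, Noor 18. Omar eliminated.
Round 3: Quinn 10, Emma 17, Noor 18. Quinn eliminated.
Round 4: Emma 27, Noor 18. Emma has a majority (≥23).

Emma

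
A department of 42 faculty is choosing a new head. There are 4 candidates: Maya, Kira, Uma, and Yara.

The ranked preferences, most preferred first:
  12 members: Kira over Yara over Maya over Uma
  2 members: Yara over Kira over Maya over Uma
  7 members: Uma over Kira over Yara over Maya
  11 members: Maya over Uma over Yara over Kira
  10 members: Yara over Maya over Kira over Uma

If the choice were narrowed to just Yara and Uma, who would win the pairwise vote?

Yara is ranked above Uma on 24 ballots; Uma above Yara on 18.

Yara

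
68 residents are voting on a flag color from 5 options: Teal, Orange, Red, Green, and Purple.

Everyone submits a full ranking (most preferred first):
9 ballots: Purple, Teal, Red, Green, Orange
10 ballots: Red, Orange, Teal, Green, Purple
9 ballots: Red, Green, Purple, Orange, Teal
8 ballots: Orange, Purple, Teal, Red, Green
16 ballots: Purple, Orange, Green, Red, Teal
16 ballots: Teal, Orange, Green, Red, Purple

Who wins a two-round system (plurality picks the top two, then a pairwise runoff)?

Round 1 first-place votes: Teal 16, Orange 8, Red 19, Green 0, Purple 25. Purple and Red advance.
Runoff: Purple is ranked above Red on 33 ballots, Red above Purple on 35.

Red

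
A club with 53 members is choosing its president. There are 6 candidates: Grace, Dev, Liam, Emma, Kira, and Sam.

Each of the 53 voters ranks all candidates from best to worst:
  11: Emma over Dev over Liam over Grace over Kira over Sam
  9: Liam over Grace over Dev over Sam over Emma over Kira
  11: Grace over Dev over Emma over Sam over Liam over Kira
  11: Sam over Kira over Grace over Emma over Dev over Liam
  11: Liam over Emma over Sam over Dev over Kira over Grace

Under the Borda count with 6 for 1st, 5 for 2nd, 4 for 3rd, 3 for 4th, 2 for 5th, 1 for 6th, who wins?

Emma

Grace: 11×3 + 9×5 + 11×6 + 11×4 + 11×1 = 199
Dev: 11×5 + 9×4 + 11×5 + 11×2 + 11×3 = 201
Liam: 11×4 + 9×6 + 11×2 + 11×1 + 11×6 = 197
Emma: 11×6 + 9×2 + 11×4 + 11×3 + 11×5 = 216
Kira: 11×2 + 9×1 + 11×1 + 11×5 + 11×2 = 119
Sam: 11×1 + 9×3 + 11×3 + 11×6 + 11×4 = 181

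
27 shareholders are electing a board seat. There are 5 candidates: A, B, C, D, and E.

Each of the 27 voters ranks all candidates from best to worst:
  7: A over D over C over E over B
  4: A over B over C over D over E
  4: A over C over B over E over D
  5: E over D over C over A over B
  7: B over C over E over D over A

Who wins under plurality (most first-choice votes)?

A

First-place votes: A 15, B 7, C 0, D 0, E 5.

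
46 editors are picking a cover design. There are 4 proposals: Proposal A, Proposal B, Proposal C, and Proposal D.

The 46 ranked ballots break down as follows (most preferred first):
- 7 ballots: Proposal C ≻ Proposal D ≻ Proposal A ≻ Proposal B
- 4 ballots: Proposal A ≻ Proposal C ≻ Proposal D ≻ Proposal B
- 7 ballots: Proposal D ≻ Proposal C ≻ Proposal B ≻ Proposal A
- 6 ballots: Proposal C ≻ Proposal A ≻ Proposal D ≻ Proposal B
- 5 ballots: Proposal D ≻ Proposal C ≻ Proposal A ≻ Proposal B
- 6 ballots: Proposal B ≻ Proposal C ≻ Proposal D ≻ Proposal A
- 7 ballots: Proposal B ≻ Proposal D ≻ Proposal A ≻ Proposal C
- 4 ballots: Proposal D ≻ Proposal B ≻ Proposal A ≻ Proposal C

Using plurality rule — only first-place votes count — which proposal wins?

First-place votes: Proposal A 4, Proposal B 13, Proposal C 13, Proposal D 16.

Proposal D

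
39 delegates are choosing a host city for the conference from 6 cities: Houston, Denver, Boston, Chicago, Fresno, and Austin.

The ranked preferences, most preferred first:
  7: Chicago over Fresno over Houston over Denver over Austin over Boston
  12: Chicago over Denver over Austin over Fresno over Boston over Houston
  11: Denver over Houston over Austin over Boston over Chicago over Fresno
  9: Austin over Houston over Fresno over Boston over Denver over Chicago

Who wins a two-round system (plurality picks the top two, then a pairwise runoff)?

Round 1 first-place votes: Houston 0, Denver 11, Boston 0, Chicago 19, Fresno 0, Austin 9. Chicago and Denver advance.
Runoff: Chicago is ranked above Denver on 19 ballots, Denver above Chicago on 20.

Denver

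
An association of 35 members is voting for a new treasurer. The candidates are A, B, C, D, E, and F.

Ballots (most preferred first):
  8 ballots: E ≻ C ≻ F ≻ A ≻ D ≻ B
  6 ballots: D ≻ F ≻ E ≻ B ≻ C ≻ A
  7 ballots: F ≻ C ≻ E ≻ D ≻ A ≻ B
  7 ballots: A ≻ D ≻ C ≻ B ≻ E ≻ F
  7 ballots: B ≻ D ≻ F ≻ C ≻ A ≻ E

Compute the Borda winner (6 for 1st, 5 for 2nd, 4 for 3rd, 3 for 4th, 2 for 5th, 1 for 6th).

D

A: 8×3 + 6×1 + 7×2 + 7×6 + 7×2 = 100
B: 8×1 + 6×3 + 7×1 + 7×3 + 7×6 = 96
C: 8×5 + 6×2 + 7×5 + 7×4 + 7×3 = 136
D: 8×2 + 6×6 + 7×3 + 7×5 + 7×5 = 143
E: 8×6 + 6×4 + 7×4 + 7×2 + 7×1 = 121
F: 8×4 + 6×5 + 7×6 + 7×1 + 7×4 = 139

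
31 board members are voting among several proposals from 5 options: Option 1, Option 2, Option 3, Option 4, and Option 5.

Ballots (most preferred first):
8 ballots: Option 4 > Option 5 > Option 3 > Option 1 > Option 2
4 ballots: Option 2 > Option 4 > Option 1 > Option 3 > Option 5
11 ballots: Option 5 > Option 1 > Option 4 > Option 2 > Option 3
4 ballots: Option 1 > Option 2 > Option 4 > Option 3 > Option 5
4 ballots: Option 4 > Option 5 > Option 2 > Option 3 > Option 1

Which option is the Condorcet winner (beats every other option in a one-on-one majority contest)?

Option 4 vs Option 1: 16–15
Option 4 vs Option 2: 23–8
Option 4 vs Option 3: 31–0
Option 4 vs Option 5: 20–11
Option 4 beats every other option.

Option 4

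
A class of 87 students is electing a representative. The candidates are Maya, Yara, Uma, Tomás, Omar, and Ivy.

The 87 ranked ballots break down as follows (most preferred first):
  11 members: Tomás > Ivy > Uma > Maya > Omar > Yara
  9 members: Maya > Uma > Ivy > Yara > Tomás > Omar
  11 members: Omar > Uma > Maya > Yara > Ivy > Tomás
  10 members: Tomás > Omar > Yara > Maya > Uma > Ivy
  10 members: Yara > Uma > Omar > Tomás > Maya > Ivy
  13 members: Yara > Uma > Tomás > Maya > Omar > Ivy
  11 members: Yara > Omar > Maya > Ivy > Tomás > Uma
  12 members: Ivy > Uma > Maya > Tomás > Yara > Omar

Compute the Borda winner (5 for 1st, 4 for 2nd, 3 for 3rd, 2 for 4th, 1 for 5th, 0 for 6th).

Uma

Maya: 11×2 + 9×5 + 11×3 + 10×2 + 10×1 + 13×2 + 11×3 + 12×3 = 225
Yara: 11×0 + 9×2 + 11×2 + 10×3 + 10×5 + 13×5 + 11×5 + 12×1 = 252
Uma: 11×3 + 9×4 + 11×4 + 10×1 + 10×4 + 13×4 + 11×0 + 12×4 = 263
Tomás: 11×5 + 9×1 + 11×0 + 10×5 + 10×2 + 13×3 + 11×1 + 12×2 = 208
Omar: 11×1 + 9×0 + 11×5 + 10×4 + 10×3 + 13×1 + 11×4 + 12×0 = 193
Ivy: 11×4 + 9×3 + 11×1 + 10×0 + 10×0 + 13×0 + 11×2 + 12×5 = 164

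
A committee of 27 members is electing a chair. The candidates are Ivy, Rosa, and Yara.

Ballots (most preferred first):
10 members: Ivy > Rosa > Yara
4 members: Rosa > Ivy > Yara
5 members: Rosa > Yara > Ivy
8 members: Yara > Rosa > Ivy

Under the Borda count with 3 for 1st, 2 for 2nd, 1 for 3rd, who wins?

Ivy: 10×3 + 4×2 + 5×1 + 8×1 = 51
Rosa: 10×2 + 4×3 + 5×3 + 8×2 = 63
Yara: 10×1 + 4×1 + 5×2 + 8×3 = 48

Rosa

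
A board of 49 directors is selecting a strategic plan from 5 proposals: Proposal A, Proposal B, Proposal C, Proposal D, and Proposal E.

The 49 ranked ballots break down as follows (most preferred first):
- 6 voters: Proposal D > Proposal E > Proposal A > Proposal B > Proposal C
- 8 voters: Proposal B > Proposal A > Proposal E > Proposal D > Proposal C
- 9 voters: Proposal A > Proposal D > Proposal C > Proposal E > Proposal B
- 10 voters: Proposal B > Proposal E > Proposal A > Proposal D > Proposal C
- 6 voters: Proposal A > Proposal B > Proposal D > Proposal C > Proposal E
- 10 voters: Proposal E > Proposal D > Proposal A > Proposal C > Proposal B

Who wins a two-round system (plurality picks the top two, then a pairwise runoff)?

Round 1 first-place votes: Proposal A 15, Proposal B 18, Proposal C 0, Proposal D 6, Proposal E 10. Proposal B and Proposal A advance.
Runoff: Proposal B is ranked above Proposal A on 18 ballots, Proposal A above Proposal B on 31.

Proposal A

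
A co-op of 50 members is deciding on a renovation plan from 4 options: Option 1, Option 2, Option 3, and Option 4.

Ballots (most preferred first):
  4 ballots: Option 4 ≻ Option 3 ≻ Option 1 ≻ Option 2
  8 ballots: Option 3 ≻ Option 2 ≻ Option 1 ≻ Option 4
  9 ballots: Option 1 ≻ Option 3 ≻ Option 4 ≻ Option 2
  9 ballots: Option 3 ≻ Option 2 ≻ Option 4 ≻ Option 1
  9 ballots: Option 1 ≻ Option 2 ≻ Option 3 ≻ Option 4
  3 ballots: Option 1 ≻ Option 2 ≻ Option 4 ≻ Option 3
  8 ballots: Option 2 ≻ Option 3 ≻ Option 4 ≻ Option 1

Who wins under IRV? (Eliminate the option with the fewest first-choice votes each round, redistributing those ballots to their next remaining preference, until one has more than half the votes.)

Option 3

Round 1: Option 1 21, Option 2 8, Option 3 17, Option 4 4. Option 4 eliminated.
Round 2: Option 1 21, Option 2 8, Option 3 21. Option 2 eliminated.
Round 3: Option 1 21, Option 3 29. Option 3 has a majority (≥26).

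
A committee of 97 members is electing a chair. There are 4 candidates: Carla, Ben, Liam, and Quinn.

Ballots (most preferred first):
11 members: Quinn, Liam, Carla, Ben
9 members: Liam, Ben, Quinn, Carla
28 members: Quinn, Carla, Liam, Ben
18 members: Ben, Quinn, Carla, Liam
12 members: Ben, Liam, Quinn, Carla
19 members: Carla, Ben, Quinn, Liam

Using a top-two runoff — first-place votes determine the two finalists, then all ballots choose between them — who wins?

Ben

Round 1 first-place votes: Carla 19, Ben 30, Liam 9, Quinn 39. Quinn and Ben advance.
Runoff: Quinn is ranked above Ben on 39 ballots, Ben above Quinn on 58.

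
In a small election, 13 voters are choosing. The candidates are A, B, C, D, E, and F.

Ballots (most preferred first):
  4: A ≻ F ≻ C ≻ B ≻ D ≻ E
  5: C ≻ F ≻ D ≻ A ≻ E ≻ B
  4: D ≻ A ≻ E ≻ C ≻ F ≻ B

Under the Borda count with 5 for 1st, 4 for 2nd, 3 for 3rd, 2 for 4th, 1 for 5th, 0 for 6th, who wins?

A

A: 4×5 + 5×2 + 4×4 = 46
B: 4×2 + 5×0 + 4×0 = 8
C: 4×3 + 5×5 + 4×2 = 45
D: 4×1 + 5×3 + 4×5 = 39
E: 4×0 + 5×1 + 4×3 = 17
F: 4×4 + 5×4 + 4×1 = 40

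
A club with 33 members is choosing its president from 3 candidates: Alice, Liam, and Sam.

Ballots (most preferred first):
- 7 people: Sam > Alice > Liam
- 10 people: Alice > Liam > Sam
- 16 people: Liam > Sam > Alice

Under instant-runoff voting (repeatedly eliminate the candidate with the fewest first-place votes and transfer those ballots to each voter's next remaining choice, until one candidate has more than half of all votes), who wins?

Round 1: Alice 10, Liam 16, Sam 7. Sam eliminated.
Round 2: Alice 17, Liam 16. Alice has a majority (≥17).

Alice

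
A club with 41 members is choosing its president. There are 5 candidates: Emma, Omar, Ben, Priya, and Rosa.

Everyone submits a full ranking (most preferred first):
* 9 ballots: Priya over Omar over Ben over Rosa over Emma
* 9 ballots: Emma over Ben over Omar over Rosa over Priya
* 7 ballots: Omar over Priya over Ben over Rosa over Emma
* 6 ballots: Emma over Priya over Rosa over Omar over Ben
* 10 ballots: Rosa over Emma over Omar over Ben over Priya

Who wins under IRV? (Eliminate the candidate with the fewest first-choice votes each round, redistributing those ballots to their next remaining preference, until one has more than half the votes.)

Emma

Round 1: Emma 15, Omar 7, Ben 0, Priya 9, Rosa 10. Ben eliminated.
Round 2: Emma 15, Omar 7, Priya 9, Rosa 10. Omar eliminated.
Round 3: Emma 15, Priya 16, Rosa 10. Rosa eliminated.
Round 4: Emma 25, Priya 16. Emma has a majority (≥21).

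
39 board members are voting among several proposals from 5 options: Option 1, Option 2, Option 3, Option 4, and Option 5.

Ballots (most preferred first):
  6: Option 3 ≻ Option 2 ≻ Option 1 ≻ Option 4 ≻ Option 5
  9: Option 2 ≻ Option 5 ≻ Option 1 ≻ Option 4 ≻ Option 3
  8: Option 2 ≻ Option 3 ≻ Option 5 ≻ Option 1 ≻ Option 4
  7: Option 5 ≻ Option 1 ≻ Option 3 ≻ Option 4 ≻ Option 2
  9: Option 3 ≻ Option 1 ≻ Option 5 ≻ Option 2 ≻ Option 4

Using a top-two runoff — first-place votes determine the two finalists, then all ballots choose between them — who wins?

Round 1 first-place votes: Option 1 0, Option 2 17, Option 3 15, Option 4 0, Option 5 7. Option 2 and Option 3 advance.
Runoff: Option 2 is ranked above Option 3 on 17 ballots, Option 3 above Option 2 on 22.

Option 3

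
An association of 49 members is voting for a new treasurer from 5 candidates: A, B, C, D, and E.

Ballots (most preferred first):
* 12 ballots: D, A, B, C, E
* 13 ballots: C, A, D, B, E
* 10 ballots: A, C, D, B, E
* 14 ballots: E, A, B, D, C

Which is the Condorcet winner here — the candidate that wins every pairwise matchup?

A

A vs B: 49–0
A vs C: 36–13
A vs D: 37–12
A vs E: 35–14
A beats every other candidate.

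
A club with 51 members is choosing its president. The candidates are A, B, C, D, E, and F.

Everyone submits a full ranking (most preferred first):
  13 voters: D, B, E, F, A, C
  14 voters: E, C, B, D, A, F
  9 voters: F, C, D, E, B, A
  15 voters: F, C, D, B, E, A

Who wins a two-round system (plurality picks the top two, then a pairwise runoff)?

E

Round 1 first-place votes: A 0, B 0, C 0, D 13, E 14, F 24. F and E advance.
Runoff: F is ranked above E on 24 ballots, E above F on 27.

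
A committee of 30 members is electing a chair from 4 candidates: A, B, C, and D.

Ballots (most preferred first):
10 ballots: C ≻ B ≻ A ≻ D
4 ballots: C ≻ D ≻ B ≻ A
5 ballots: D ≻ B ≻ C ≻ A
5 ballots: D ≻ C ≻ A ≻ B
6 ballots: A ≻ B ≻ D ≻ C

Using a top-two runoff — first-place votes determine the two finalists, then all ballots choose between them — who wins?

Round 1 first-place votes: A 6, B 0, C 14, D 10. C and D advance.
Runoff: C is ranked above D on 14 ballots, D above C on 16.

D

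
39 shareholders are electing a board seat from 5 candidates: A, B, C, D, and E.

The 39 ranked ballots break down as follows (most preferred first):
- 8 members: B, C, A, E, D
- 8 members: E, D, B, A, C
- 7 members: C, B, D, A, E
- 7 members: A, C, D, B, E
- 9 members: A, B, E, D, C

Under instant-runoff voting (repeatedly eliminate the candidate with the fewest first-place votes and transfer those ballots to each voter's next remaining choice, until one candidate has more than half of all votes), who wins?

Round 1: A 16, B 8, C 7, D 0, E 8. D eliminated.
Round 2: A 16, B 8, C 7, E 8. C eliminated.
Round 3: A 16, B 15, E 8. E eliminated.
Round 4: A 16, B 23. B has a majority (≥20).

B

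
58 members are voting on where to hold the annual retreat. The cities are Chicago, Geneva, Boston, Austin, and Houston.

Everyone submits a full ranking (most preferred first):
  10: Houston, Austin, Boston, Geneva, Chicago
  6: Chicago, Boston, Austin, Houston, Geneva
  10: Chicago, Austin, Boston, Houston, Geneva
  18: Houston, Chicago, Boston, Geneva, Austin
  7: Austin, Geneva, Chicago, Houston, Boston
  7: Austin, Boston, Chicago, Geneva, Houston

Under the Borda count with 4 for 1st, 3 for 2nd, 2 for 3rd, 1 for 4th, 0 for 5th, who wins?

Chicago: 10×0 + 6×4 + 10×4 + 18×3 + 7×2 + 7×2 = 146
Geneva: 10×1 + 6×0 + 10×0 + 18×1 + 7×3 + 7×1 = 56
Boston: 10×2 + 6×3 + 10×2 + 18×2 + 7×0 + 7×3 = 115
Austin: 10×3 + 6×2 + 10×3 + 18×0 + 7×4 + 7×4 = 128
Houston: 10×4 + 6×1 + 10×1 + 18×4 + 7×1 + 7×0 = 135

Chicago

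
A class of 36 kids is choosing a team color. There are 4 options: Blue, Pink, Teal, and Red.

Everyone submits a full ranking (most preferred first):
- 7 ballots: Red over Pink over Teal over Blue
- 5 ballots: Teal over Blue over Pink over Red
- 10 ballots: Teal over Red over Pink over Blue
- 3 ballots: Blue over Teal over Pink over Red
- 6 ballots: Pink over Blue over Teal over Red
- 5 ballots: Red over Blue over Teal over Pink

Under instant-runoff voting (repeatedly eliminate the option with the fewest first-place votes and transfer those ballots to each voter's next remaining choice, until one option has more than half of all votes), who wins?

Round 1: Blue 3, Pink 6, Teal 15, Red 12. Blue eliminated.
Round 2: Pink 6, Teal 18, Red 12. Pink eliminated.
Round 3: Teal 24, Red 12. Teal has a majority (≥19).

Teal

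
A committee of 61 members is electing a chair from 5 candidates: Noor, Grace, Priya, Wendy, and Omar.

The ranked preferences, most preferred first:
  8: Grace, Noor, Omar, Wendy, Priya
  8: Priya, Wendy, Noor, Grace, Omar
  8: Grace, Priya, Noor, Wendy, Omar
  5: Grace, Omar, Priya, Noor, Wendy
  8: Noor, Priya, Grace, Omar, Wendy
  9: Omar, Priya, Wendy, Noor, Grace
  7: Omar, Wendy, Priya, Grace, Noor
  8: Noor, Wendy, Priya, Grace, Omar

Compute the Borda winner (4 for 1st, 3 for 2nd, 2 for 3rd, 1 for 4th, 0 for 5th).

Noor: 8×3 + 8×2 + 8×2 + 5×1 + 8×4 + 9×1 + 7×0 + 8×4 = 134
Grace: 8×4 + 8×1 + 8×4 + 5×4 + 8×2 + 9×0 + 7×1 + 8×1 = 123
Priya: 8×0 + 8×4 + 8×3 + 5×2 + 8×3 + 9×3 + 7×2 + 8×2 = 147
Wendy: 8×1 + 8×3 + 8×1 + 5×0 + 8×0 + 9×2 + 7×3 + 8×3 = 103
Omar: 8×2 + 8×0 + 8×0 + 5×3 + 8×1 + 9×4 + 7×4 + 8×0 = 103

Priya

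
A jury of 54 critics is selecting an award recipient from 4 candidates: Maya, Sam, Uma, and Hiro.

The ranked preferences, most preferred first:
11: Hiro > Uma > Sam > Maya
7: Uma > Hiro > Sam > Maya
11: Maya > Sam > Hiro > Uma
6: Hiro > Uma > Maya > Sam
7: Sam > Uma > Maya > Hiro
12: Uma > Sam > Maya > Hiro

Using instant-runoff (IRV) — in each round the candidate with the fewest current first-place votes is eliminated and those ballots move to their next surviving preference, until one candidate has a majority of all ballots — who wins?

Round 1: Maya 11, Sam 7, Uma 19, Hiro 17. Sam eliminated.
Round 2: Maya 11, Uma 26, Hiro 17. Maya eliminated.
Round 3: Uma 26, Hiro 28. Hiro has a majority (≥28).

Hiro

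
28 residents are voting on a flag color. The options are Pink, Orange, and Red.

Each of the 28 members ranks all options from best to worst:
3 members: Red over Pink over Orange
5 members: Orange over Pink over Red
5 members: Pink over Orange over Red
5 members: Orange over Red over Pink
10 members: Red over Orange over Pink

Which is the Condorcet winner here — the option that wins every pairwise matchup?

Orange vs Pink: 20–8
Orange vs Red: 15–13
Orange beats every other option.

Orange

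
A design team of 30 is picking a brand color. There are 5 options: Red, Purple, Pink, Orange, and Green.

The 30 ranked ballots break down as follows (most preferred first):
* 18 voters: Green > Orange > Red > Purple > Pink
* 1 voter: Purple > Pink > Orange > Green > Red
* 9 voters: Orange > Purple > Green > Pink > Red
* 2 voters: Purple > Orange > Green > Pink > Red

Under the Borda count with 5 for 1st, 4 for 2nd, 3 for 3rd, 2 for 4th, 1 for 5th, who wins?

Orange

Red: 18×3 + 1×1 + 9×1 + 2×1 = 66
Purple: 18×2 + 1×5 + 9×4 + 2×5 = 87
Pink: 18×1 + 1×4 + 9×2 + 2×2 = 44
Orange: 18×4 + 1×3 + 9×5 + 2×4 = 128
Green: 18×5 + 1×2 + 9×3 + 2×3 = 125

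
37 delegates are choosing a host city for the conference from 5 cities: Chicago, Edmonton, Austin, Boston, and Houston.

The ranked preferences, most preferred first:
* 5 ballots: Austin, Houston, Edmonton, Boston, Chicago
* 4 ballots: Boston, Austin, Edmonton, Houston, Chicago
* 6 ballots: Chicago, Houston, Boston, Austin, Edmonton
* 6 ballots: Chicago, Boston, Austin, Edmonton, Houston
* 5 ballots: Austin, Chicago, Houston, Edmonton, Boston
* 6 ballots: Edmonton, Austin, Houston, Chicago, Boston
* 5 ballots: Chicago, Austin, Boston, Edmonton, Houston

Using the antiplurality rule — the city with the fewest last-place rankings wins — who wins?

Austin

Last-place votes: Chicago 9, Edmonton 6, Austin 0, Boston 11, Houston 11.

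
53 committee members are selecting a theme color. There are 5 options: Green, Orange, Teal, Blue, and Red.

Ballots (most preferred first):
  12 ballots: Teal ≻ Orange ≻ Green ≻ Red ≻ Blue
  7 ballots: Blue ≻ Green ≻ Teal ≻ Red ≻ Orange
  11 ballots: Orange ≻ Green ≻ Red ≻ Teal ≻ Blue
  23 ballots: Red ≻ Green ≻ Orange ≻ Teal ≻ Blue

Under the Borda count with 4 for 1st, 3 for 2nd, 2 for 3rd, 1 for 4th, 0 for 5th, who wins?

Green: 12×2 + 7×3 + 11×3 + 23×3 = 147
Orange: 12×3 + 7×0 + 11×4 + 23×2 = 126
Teal: 12×4 + 7×2 + 11×1 + 23×1 = 96
Blue: 12×0 + 7×4 + 11×0 + 23×0 = 28
Red: 12×1 + 7×1 + 11×2 + 23×4 = 133

Green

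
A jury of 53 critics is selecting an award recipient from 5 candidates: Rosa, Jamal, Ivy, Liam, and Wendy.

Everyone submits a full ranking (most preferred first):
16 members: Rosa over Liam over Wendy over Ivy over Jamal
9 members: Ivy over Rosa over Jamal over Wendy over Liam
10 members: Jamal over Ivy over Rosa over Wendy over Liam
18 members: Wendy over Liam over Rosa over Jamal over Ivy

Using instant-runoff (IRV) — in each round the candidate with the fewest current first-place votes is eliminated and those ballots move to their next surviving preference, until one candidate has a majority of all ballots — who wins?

Round 1: Rosa 16, Jamal 10, Ivy 9, Liam 0, Wendy 18. Liam eliminated.
Round 2: Rosa 16, Jamal 10, Ivy 9, Wendy 18. Ivy eliminated.
Round 3: Rosa 25, Jamal 10, Wendy 18. Jamal eliminated.
Round 4: Rosa 35, Wendy 18. Rosa has a majority (≥27).

Rosa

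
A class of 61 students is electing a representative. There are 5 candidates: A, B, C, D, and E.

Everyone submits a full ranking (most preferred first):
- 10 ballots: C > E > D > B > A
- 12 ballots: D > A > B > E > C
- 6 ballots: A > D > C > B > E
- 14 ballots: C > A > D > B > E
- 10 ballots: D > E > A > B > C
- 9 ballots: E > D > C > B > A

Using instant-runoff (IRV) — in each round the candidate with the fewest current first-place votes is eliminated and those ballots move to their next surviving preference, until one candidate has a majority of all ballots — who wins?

D

Round 1: A 6, B 0, C 24, D 22, E 9. B eliminated.
Round 2: A 6, C 24, D 22, E 9. A eliminated.
Round 3: C 24, D 28, E 9. E eliminated.
Round 4: C 24, D 37. D has a majority (≥31).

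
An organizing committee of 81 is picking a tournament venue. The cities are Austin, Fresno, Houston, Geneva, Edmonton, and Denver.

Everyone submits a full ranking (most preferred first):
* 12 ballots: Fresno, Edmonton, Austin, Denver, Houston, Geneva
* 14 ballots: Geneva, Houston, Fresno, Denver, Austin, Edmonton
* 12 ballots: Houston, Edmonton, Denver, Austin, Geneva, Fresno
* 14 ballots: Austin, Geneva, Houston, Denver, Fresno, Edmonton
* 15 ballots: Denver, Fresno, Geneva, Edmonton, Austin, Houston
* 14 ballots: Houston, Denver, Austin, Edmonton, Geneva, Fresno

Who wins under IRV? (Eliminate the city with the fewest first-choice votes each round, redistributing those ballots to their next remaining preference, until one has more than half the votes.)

Round 1: Austin 14, Fresno 12, Houston 26, Geneva 14, Edmonton 0, Denver 15. Edmonton eliminated.
Round 2: Austin 14, Fresno 12, Houston 26, Geneva 14, Denver 15. Fresno eliminated.
Round 3: Austin 26, Houston 26, Geneva 14, Denver 15. Geneva eliminated.
Round 4: Austin 26, Houston 40, Denver 15. Denver eliminated.
Round 5: Austin 41, Houston 40. Austin has a majority (≥41).

Austin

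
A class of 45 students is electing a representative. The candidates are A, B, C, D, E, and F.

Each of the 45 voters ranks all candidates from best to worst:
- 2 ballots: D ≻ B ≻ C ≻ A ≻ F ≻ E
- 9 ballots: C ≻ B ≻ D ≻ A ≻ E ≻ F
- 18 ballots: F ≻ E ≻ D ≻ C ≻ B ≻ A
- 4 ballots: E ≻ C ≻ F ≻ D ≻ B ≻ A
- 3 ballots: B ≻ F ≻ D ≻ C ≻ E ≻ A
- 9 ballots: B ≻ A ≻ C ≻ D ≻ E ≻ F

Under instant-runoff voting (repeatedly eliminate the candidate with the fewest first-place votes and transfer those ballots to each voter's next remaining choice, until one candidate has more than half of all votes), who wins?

B

Round 1: A 0, B 12, C 9, D 2, E 4, F 18. A eliminated.
Round 2: B 12, C 9, D 2, E 4, F 18. D eliminated.
Round 3: B 14, C 9, E 4, F 18. E eliminated.
Round 4: B 14, C 13, F 18. C eliminated.
Round 5: B 23, F 22. B has a majority (≥23).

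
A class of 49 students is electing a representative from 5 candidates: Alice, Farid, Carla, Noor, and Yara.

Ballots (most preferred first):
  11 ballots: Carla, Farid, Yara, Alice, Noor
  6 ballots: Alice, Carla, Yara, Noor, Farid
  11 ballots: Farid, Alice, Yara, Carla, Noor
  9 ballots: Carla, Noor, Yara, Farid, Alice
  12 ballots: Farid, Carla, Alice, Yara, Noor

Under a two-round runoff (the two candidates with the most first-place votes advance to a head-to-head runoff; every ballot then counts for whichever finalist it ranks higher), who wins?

Carla

Round 1 first-place votes: Alice 6, Farid 23, Carla 20, Noor 0, Yara 0. Farid and Carla advance.
Runoff: Farid is ranked above Carla on 23 ballots, Carla above Farid on 26.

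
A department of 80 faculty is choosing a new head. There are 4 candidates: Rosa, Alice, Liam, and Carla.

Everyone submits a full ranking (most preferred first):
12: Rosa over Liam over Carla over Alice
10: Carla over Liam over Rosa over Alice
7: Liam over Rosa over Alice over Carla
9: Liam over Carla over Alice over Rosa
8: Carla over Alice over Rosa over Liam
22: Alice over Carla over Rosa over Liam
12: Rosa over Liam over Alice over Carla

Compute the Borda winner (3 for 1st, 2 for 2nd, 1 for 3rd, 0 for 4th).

Rosa: 12×3 + 10×1 + 7×2 + 9×0 + 8×1 + 22×1 + 12×3 = 126
Alice: 12×0 + 10×0 + 7×1 + 9×1 + 8×2 + 22×3 + 12×1 = 110
Liam: 12×2 + 10×2 + 7×3 + 9×3 + 8×0 + 22×0 + 12×2 = 116
Carla: 12×1 + 10×3 + 7×0 + 9×2 + 8×3 + 22×2 + 12×0 = 128

Carla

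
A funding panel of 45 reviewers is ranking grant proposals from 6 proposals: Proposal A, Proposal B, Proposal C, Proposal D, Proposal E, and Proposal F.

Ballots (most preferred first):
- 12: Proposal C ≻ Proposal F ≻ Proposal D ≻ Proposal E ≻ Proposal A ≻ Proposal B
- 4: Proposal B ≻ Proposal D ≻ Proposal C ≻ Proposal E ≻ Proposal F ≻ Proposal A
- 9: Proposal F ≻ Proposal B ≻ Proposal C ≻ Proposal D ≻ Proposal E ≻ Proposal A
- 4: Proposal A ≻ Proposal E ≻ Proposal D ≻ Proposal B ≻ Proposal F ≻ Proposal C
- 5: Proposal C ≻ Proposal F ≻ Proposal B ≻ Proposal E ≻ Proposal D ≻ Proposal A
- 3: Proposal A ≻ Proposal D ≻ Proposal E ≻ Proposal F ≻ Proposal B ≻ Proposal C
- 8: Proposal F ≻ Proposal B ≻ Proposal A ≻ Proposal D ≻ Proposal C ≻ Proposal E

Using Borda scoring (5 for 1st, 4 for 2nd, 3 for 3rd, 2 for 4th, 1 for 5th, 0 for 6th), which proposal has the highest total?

Proposal A: 12×1 + 4×0 + 9×0 + 4×5 + 5×0 + 3×5 + 8×3 = 71
Proposal B: 12×0 + 4×5 + 9×4 + 4×2 + 5×3 + 3×1 + 8×4 = 114
Proposal C: 12×5 + 4×3 + 9×3 + 4×0 + 5×5 + 3×0 + 8×1 = 132
Proposal D: 12×3 + 4×4 + 9×2 + 4×3 + 5×1 + 3×4 + 8×2 = 115
Proposal E: 12×2 + 4×2 + 9×1 + 4×4 + 5×2 + 3×3 + 8×0 = 76
Proposal F: 12×4 + 4×1 + 9×5 + 4×1 + 5×4 + 3×2 + 8×5 = 167

Proposal F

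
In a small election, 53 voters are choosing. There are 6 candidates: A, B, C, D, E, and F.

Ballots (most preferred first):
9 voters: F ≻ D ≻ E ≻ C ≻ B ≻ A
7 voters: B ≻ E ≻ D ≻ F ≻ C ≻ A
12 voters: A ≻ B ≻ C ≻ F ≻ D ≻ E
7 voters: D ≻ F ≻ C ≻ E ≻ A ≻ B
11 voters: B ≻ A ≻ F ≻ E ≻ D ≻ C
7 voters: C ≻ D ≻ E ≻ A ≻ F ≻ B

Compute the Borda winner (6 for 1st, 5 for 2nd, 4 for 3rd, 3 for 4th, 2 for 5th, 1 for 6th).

A: 9×1 + 7×1 + 12×6 + 7×2 + 11×5 + 7×3 = 178
B: 9×2 + 7×6 + 12×5 + 7×1 + 11×6 + 7×1 = 200
C: 9×3 + 7×2 + 12×4 + 7×4 + 11×1 + 7×6 = 170
D: 9×5 + 7×4 + 12×2 + 7×6 + 11×2 + 7×5 = 196
E: 9×4 + 7×5 + 12×1 + 7×3 + 11×3 + 7×4 = 165
F: 9×6 + 7×3 + 12×3 + 7×5 + 11×4 + 7×2 = 204

F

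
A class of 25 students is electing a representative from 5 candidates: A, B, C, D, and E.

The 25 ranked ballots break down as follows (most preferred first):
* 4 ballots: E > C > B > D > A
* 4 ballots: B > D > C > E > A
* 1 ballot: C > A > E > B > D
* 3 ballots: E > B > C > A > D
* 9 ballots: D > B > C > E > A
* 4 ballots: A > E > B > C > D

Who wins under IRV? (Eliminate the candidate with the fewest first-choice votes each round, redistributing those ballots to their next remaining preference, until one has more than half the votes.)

D

Round 1: A 4, B 4, C 1, D 9, E 7. C eliminated.
Round 2: A 5, B 4, D 9, E 7. B eliminated.
Round 3: A 5, D 13, E 7. D has a majority (≥13).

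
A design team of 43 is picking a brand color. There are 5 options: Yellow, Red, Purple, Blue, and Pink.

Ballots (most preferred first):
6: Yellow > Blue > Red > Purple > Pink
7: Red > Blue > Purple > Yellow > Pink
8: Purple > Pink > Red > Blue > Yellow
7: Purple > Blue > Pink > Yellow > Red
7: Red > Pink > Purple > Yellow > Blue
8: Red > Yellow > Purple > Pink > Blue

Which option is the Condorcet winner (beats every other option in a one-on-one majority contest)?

Red

Red vs Yellow: 30–13
Red vs Purple: 28–15
Red vs Blue: 30–13
Red vs Pink: 28–15
Red beats every other option.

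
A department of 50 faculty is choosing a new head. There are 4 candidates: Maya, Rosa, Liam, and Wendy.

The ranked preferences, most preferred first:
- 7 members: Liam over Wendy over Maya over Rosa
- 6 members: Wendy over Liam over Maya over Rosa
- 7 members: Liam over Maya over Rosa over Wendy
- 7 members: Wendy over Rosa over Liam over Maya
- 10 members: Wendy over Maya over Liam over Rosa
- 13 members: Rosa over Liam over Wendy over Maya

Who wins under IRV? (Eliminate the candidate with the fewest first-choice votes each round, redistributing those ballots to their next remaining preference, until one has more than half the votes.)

Round 1: Maya 0, Rosa 13, Liam 14, Wendy 23. Maya eliminated.
Round 2: Rosa 13, Liam 14, Wendy 23. Rosa eliminated.
Round 3: Liam 27, Wendy 23. Liam has a majority (≥26).

Liam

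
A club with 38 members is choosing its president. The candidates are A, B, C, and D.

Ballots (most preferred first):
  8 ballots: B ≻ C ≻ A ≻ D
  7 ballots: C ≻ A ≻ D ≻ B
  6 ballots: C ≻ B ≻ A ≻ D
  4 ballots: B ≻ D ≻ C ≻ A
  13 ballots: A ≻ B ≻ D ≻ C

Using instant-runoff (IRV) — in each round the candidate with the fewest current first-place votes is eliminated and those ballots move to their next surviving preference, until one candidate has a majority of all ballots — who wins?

Round 1: A 13, B 12, C 13, D 0. D eliminated.
Round 2: A 13, B 12, C 13. B eliminated.
Round 3: A 13, C 25. C has a majority (≥20).

C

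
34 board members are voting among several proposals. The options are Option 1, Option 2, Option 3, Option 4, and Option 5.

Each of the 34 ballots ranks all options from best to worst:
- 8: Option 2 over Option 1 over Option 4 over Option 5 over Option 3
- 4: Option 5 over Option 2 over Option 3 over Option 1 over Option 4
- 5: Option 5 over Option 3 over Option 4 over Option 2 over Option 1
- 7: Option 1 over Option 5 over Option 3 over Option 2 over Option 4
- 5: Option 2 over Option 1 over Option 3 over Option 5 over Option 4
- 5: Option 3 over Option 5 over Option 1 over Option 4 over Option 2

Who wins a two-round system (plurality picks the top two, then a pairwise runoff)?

Round 1 first-place votes: Option 1 7, Option 2 13, Option 3 5, Option 4 0, Option 5 9. Option 2 and Option 5 advance.
Runoff: Option 2 is ranked above Option 5 on 13 ballots, Option 5 above Option 2 on 21.

Option 5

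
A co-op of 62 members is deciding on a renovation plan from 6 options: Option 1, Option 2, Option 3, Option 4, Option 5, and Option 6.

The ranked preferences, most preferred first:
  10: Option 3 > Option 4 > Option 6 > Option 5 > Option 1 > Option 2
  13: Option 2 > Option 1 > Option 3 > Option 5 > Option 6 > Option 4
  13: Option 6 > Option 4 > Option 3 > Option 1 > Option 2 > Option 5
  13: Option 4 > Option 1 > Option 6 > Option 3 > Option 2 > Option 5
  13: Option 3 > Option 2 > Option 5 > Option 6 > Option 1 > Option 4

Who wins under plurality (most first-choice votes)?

First-place votes: Option 1 0, Option 2 13, Option 3 23, Option 4 13, Option 5 0, Option 6 13.

Option 3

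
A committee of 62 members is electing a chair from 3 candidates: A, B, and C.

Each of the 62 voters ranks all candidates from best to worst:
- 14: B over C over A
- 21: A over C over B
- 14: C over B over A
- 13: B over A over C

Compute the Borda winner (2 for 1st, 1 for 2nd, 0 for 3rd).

B

A: 14×0 + 21×2 + 14×0 + 13×1 = 55
B: 14×2 + 21×0 + 14×1 + 13×2 = 68
C: 14×1 + 21×1 + 14×2 + 13×0 = 63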